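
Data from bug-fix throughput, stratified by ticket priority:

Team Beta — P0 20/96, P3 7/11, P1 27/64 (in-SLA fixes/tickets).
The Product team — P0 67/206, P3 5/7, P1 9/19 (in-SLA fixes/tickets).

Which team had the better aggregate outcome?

the Product team

P0: Team Beta 20/96 = 20.8%, the Product team 67/206 = 32.5% → the Product team
P3: Team Beta 7/11 = 63.6%, the Product team 5/7 = 71.4% → the Product team
P1: Team Beta 27/64 = 42.2%, the Product team 9/19 = 47.4% → the Product team
Overall: Team Beta 54/171 = 31.6%, the Product team 81/232 = 34.9% → the Product team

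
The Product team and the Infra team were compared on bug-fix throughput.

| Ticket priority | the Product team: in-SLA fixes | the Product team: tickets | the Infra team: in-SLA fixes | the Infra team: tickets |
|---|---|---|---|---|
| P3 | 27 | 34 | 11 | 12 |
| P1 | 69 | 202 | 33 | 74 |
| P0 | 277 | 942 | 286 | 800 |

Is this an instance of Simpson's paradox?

P3: the Product team 27/34 = 79.4%, the Infra team 11/12 = 91.7% → the Infra team
P1: the Product team 69/202 = 34.2%, the Infra team 33/74 = 44.6% → the Infra team
P0: the Product team 277/942 = 29.4%, the Infra team 286/800 = 35.8% → the Infra team
Overall: the Product team 373/1178 = 31.7%, the Infra team 330/886 = 37.2% → the Infra team
The Infra team wins overall and in every ticket group — no reversal.

No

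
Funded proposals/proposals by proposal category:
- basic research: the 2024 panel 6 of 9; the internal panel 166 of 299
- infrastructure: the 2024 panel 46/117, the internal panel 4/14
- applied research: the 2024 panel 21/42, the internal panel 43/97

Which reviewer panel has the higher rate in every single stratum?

Basic research: the 2024 panel 6/9 = 66.7%, the internal panel 166/299 = 55.5% → the 2024 panel
Infrastructure: the 2024 panel 46/117 = 39.3%, the internal panel 4/14 = 28.6% → the 2024 panel
Applied research: the 2024 panel 21/42 = 50.0%, the internal panel 43/97 = 44.3% → the 2024 panel
The 2024 panel has the higher rate in all 3 groups.

the 2024 panel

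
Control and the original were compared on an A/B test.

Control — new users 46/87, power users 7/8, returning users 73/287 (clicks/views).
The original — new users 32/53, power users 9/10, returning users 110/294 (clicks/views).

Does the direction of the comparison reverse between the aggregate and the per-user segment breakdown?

No

New users: Control 46/87 = 52.9%, the original 32/53 = 60.4% → the original
Power users: Control 7/8 = 87.5%, the original 9/10 = 90.0% → the original
Returning users: Control 73/287 = 25.4%, the original 110/294 = 37.4% → the original
Overall: Control 126/382 = 33.0%, the original 151/357 = 42.3% → the original
The original wins overall and in every user group — no reversal.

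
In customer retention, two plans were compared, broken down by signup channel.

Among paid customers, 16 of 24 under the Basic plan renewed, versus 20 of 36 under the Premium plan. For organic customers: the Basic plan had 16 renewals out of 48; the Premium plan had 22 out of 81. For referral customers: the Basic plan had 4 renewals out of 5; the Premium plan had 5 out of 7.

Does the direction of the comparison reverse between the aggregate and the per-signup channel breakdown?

Paid: the Basic plan 16/24 = 66.7%, the Premium plan 20/36 = 55.6% → the Basic plan
Organic: the Basic plan 16/48 = 33.3%, the Premium plan 22/81 = 27.2% → the Basic plan
Referral: the Basic plan 4/5 = 80.0%, the Premium plan 5/7 = 71.4% → the Basic plan
Overall: the Basic plan 36/77 = 46.8%, the Premium plan 47/124 = 37.9% → the Basic plan
The Basic plan wins overall and in every signup group — no reversal.

No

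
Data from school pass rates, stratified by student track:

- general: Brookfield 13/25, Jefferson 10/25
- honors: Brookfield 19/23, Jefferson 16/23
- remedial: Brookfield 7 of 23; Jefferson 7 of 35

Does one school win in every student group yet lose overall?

No

General: Brookfield 13/25 = 52.0%, Jefferson 10/25 = 40.0% → Brookfield
Honors: Brookfield 19/23 = 82.6%, Jefferson 16/23 = 69.6% → Brookfield
Remedial: Brookfield 7/23 = 30.4%, Jefferson 7/35 = 20.0% → Brookfield
Overall: Brookfield 39/71 = 54.9%, Jefferson 33/83 = 39.8% → Brookfield
Brookfield wins overall and in every student group — no reversal.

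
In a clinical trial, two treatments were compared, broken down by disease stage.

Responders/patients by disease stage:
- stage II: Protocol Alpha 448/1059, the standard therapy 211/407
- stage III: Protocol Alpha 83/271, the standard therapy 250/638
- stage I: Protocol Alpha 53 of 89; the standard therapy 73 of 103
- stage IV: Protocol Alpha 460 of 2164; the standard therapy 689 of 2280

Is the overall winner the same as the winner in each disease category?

Yes

Stage II: Protocol Alpha 448/1059 = 42.3%, the standard therapy 211/407 = 51.8% → the standard therapy
Stage III: Protocol Alpha 83/271 = 30.6%, the standard therapy 250/638 = 39.2% → the standard therapy
Stage I: Protocol Alpha 53/89 = 59.6%, the standard therapy 73/103 = 70.9% → the standard therapy
Stage IV: Protocol Alpha 460/2164 = 21.3%, the standard therapy 689/2280 = 30.2% → the standard therapy
Overall: Protocol Alpha 1044/3583 = 29.1%, the standard therapy 1223/3428 = 35.7% → the standard therapy
The standard therapy wins overall and in every disease group — no reversal.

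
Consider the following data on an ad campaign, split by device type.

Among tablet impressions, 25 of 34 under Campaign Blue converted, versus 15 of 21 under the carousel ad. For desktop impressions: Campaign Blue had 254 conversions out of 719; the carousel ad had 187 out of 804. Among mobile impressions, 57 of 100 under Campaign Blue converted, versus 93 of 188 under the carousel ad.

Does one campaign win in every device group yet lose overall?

No

Tablet: Campaign Blue 25/34 = 73.5%, the carousel ad 15/21 = 71.4% → Campaign Blue
Desktop: Campaign Blue 254/719 = 35.3%, the carousel ad 187/804 = 23.3% → Campaign Blue
Mobile: Campaign Blue 57/100 = 57.0%, the carousel ad 93/188 = 49.5% → Campaign Blue
Overall: Campaign Blue 336/853 = 39.4%, the carousel ad 295/1013 = 29.1% → Campaign Blue
Campaign Blue wins overall and in every device group — no reversal.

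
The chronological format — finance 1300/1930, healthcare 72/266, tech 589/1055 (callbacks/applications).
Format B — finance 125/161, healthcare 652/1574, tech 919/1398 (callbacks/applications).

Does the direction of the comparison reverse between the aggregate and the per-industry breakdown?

Finance: the chronological format 1300/1930 = 67.4%, Format B 125/161 = 77.6% → Format B
Healthcare: the chronological format 72/266 = 27.1%, Format B 652/1574 = 41.4% → Format B
Tech: the chronological format 589/1055 = 55.8%, Format B 919/1398 = 65.7% → Format B
Overall: the chronological format 1961/3251 = 60.3%, Format B 1696/3133 = 54.1% → the chronological format
Format B wins each industry group but the chronological format wins overall — the comparison reverses. Format B's applications skew toward healthcare, which has a lower base rate.

Yes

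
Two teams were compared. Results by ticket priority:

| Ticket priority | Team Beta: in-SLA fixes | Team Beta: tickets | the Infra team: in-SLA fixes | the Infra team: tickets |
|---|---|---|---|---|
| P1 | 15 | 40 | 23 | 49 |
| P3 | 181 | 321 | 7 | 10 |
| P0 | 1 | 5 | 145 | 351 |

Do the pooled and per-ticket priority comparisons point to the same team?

P1: Team Beta 15/40 = 37.5%, the Infra team 23/49 = 46.9% → the Infra team
P3: Team Beta 181/321 = 56.4%, the Infra team 7/10 = 70.0% → the Infra team
P0: Team Beta 1/5 = 20.0%, the Infra team 145/351 = 41.3% → the Infra team
Overall: Team Beta 197/366 = 53.8%, the Infra team 175/410 = 42.7% → Team Beta
The Infra team wins each ticket group but Team Beta wins overall — the comparison reverses. The Infra team's tickets skew toward P0, which has a lower base rate.

No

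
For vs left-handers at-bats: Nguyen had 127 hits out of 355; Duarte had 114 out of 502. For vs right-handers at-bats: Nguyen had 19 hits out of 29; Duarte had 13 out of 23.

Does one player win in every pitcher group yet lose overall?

No

Vs left-handers: Nguyen 127/355 = 35.8%, Duarte 114/502 = 22.7% → Nguyen
Vs right-handers: Nguyen 19/29 = 65.5%, Duarte 13/23 = 56.5% → Nguyen
Overall: Nguyen 146/384 = 38.0%, Duarte 127/525 = 24.2% → Nguyen
Nguyen wins overall and in every pitcher group — no reversal.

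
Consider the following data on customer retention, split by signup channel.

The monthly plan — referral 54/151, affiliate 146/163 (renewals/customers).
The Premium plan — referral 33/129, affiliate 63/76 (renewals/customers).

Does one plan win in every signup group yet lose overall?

Referral: the monthly plan 54/151 = 35.8%, the Premium plan 33/129 = 25.6% → the monthly plan
Affiliate: the monthly plan 146/163 = 89.6%, the Premium plan 63/76 = 82.9% → the monthly plan
Overall: the monthly plan 200/314 = 63.7%, the Premium plan 96/205 = 46.8% → the monthly plan
The monthly plan wins overall and in every signup group — no reversal.

No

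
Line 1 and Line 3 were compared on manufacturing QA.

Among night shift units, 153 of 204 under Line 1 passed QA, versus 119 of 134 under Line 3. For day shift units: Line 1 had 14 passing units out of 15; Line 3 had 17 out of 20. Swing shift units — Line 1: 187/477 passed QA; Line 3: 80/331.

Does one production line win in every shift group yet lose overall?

No

Night shift: Line 1 153/204 = 75.0%, Line 3 119/134 = 88.8% → Line 3
Day shift: Line 1 14/15 = 93.3%, Line 3 17/20 = 85.0% → Line 1
Swing shift: Line 1 187/477 = 39.2%, Line 3 80/331 = 24.2% → Line 1
Overall: Line 1 354/696 = 50.9%, Line 3 216/485 = 44.5% → Line 1
Neither sweeps: Line 1 wins 2 of 3 groups, Line 3 wins 1. Line 1 wins overall but not every group — no Simpson reversal.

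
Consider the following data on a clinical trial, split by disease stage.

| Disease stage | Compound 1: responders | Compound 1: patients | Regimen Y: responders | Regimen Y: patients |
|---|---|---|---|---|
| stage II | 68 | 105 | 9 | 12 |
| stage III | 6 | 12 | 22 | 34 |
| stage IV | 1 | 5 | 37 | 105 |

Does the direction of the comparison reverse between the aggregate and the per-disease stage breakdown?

Yes

Stage II: Compound 1 68/105 = 64.8%, Regimen Y 9/12 = 75.0% → Regimen Y
Stage III: Compound 1 6/12 = 50.0%, Regimen Y 22/34 = 64.7% → Regimen Y
Stage IV: Compound 1 1/5 = 20.0%, Regimen Y 37/105 = 35.2% → Regimen Y
Overall: Compound 1 75/122 = 61.5%, Regimen Y 68/151 = 45.0% → Compound 1
Regimen Y wins each disease group but Compound 1 wins overall — the comparison reverses. Regimen Y's patients skew toward stage IV, which has a lower base rate.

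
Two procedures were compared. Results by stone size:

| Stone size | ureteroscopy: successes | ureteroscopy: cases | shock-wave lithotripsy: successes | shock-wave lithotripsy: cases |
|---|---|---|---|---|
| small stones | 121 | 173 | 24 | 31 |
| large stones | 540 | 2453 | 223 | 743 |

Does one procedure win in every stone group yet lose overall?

No

Small stones: ureteroscopy 121/173 = 69.9%, shock-wave lithotripsy 24/31 = 77.4% → shock-wave lithotripsy
Large stones: ureteroscopy 540/2453 = 22.0%, shock-wave lithotripsy 223/743 = 30.0% → shock-wave lithotripsy
Overall: ureteroscopy 661/2626 = 25.2%, shock-wave lithotripsy 247/774 = 31.9% → shock-wave lithotripsy
Shock-wave lithotripsy wins overall and in every stone group — no reversal.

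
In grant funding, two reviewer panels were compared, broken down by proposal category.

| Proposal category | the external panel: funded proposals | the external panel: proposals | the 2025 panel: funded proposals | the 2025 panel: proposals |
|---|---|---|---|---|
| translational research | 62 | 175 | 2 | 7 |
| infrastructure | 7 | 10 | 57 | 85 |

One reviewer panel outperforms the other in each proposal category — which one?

Translational research: the external panel 62/175 = 35.4%, the 2025 panel 2/7 = 28.6% → the external panel
Infrastructure: the external panel 7/10 = 70.0%, the 2025 panel 57/85 = 67.1% → the external panel
The external panel has the higher rate in both groups.

the external panel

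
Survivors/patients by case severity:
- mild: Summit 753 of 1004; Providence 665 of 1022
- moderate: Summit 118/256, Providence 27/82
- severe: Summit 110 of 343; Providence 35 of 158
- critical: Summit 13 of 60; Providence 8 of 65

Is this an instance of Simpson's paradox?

Mild: Summit 753/1004 = 75.0%, Providence 665/1022 = 65.1% → Summit
Moderate: Summit 118/256 = 46.1%, Providence 27/82 = 32.9% → Summit
Severe: Summit 110/343 = 32.1%, Providence 35/158 = 22.2% → Summit
Critical: Summit 13/60 = 21.7%, Providence 8/65 = 12.3% → Summit
Overall: Summit 994/1663 = 59.8%, Providence 735/1327 = 55.4% → Summit
Summit wins overall and in every case group — no reversal.

No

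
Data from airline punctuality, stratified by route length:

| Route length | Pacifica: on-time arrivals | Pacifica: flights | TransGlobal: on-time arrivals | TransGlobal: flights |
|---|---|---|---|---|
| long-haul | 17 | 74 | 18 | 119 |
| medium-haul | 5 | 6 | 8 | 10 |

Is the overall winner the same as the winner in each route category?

Yes

Long-haul: Pacifica 17/74 = 23.0%, TransGlobal 18/119 = 15.1% → Pacifica
Medium-haul: Pacifica 5/6 = 83.3%, TransGlobal 8/10 = 80.0% → Pacifica
Overall: Pacifica 22/80 = 27.5%, TransGlobal 26/129 = 20.2% → Pacifica
Pacifica wins overall and in every route group — no reversal.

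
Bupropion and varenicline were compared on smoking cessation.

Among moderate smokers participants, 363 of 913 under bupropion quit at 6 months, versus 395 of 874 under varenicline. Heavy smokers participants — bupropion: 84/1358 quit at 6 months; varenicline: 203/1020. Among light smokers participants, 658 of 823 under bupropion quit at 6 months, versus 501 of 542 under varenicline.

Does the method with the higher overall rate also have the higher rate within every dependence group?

Yes

Moderate smokers: bupropion 363/913 = 39.8%, varenicline 395/874 = 45.2% → varenicline
Heavy smokers: bupropion 84/1358 = 6.2%, varenicline 203/1020 = 19.9% → varenicline
Light smokers: bupropion 658/823 = 80.0%, varenicline 501/542 = 92.4% → varenicline
Overall: bupropion 1105/3094 = 35.7%, varenicline 1099/2436 = 45.1% → varenicline
Varenicline wins overall and in every dependence group — no reversal.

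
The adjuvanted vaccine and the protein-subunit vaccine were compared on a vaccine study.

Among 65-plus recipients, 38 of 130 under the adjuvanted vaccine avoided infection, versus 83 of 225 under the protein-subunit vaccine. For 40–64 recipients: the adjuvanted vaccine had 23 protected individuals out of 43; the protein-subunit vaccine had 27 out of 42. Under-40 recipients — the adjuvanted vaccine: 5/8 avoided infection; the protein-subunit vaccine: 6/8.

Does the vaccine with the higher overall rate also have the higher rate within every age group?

65-plus: the adjuvanted vaccine 38/130 = 29.2%, the protein-subunit vaccine 83/225 = 36.9% → the protein-subunit vaccine
40–64: the adjuvanted vaccine 23/43 = 53.5%, the protein-subunit vaccine 27/42 = 64.3% → the protein-subunit vaccine
Under-40: the adjuvanted vaccine 5/8 = 62.5%, the protein-subunit vaccine 6/8 = 75.0% → the protein-subunit vaccine
Overall: the adjuvanted vaccine 66/181 = 36.5%, the protein-subunit vaccine 116/275 = 42.2% → the protein-subunit vaccine
The protein-subunit vaccine wins overall and in every age group — no reversal.

Yes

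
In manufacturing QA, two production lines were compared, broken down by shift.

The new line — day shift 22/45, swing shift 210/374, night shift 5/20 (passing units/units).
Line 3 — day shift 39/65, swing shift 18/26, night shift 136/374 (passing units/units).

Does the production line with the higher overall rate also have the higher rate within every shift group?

No

Day shift: the new line 22/45 = 48.9%, Line 3 39/65 = 60.0% → Line 3
Swing shift: the new line 210/374 = 56.1%, Line 3 18/26 = 69.2% → Line 3
Night shift: the new line 5/20 = 25.0%, Line 3 136/374 = 36.4% → Line 3
Overall: the new line 237/439 = 54.0%, Line 3 193/465 = 41.5% → the new line
Line 3 wins each shift group but the new line wins overall — the comparison reverses. Line 3's units skew toward night shift, which has a lower base rate.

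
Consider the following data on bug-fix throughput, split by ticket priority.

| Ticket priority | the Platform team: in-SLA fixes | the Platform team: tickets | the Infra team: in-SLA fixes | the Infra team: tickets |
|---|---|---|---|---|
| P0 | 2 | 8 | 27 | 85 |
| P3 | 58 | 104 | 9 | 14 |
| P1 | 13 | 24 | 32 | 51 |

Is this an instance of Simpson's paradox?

P0: the Platform team 2/8 = 25.0%, the Infra team 27/85 = 31.8% → the Infra team
P3: the Platform team 58/104 = 55.8%, the Infra team 9/14 = 64.3% → the Infra team
P1: the Platform team 13/24 = 54.2%, the Infra team 32/51 = 62.7% → the Infra team
Overall: the Platform team 73/136 = 53.7%, the Infra team 68/150 = 45.3% → the Platform team
The Infra team wins each ticket group but the Platform team wins overall — the comparison reverses. The Infra team's tickets skew toward P0, which has a lower base rate.

Yes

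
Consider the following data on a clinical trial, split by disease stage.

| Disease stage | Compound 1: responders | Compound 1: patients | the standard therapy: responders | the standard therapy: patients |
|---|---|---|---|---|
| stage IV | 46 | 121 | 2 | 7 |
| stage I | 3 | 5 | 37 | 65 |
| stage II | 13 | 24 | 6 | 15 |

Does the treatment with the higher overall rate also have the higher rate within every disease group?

Stage IV: Compound 1 46/121 = 38.0%, the standard therapy 2/7 = 28.6% → Compound 1
Stage I: Compound 1 3/5 = 60.0%, the standard therapy 37/65 = 56.9% → Compound 1
Stage II: Compound 1 13/24 = 54.2%, the standard therapy 6/15 = 40.0% → Compound 1
Overall: Compound 1 62/150 = 41.3%, the standard therapy 45/87 = 51.7% → the standard therapy
Compound 1 wins each disease group but the standard therapy wins overall — the comparison reverses. Compound 1's patients skew toward stage IV, which has a lower base rate.

No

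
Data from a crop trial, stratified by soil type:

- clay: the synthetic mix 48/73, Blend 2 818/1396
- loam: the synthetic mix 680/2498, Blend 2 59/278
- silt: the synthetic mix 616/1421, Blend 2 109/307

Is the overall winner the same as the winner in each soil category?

Clay: the synthetic mix 48/73 = 65.8%, Blend 2 818/1396 = 58.6% → the synthetic mix
Loam: the synthetic mix 680/2498 = 27.2%, Blend 2 59/278 = 21.2% → the synthetic mix
Silt: the synthetic mix 616/1421 = 43.3%, Blend 2 109/307 = 35.5% → the synthetic mix
Overall: the synthetic mix 1344/3992 = 33.7%, Blend 2 986/1981 = 49.8% → Blend 2
The synthetic mix wins each soil group but Blend 2 wins overall — the comparison reverses. The synthetic mix's plots skew toward loam, which has a lower base rate.

No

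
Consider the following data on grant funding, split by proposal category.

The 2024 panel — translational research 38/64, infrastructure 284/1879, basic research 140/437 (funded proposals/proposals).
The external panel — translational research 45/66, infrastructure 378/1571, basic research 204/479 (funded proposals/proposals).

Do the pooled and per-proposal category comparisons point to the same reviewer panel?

Translational research: the 2024 panel 38/64 = 59.4%, the external panel 45/66 = 68.2% → the external panel
Infrastructure: the 2024 panel 284/1879 = 15.1%, the external panel 378/1571 = 24.1% → the external panel
Basic research: the 2024 panel 140/437 = 32.0%, the external panel 204/479 = 42.6% → the external panel
Overall: the 2024 panel 462/2380 = 19.4%, the external panel 627/2116 = 29.6% → the external panel
The external panel wins overall and in every proposal group — no reversal.

Yes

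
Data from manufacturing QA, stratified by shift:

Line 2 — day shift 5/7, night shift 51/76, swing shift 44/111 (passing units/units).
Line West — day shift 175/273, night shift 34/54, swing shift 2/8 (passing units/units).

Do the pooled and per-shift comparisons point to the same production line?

Day shift: Line 2 5/7 = 71.4%, Line West 175/273 = 64.1% → Line 2
Night shift: Line 2 51/76 = 67.1%, Line West 34/54 = 63.0% → Line 2
Swing shift: Line 2 44/111 = 39.6%, Line West 2/8 = 25.0% → Line 2
Overall: Line 2 100/194 = 51.5%, Line West 211/335 = 63.0% → Line West
Line 2 wins each shift group but Line West wins overall — the comparison reverses. Line 2's units skew toward swing shift, which has a lower base rate.

No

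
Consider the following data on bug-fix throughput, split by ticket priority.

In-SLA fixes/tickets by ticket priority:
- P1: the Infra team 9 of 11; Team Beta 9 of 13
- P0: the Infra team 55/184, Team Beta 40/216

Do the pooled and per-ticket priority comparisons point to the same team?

P1: the Infra team 9/11 = 81.8%, Team Beta 9/13 = 69.2% → the Infra team
P0: the Infra team 55/184 = 29.9%, Team Beta 40/216 = 18.5% → the Infra team
Overall: the Infra team 64/195 = 32.8%, Team Beta 49/229 = 21.4% → the Infra team
The Infra team wins overall and in every ticket group — no reversal.

Yes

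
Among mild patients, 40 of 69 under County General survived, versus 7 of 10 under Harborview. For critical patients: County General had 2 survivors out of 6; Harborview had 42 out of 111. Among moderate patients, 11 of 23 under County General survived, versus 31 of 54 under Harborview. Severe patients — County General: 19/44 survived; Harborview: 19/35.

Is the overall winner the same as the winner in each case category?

Mild: County General 40/69 = 58.0%, Harborview 7/10 = 70.0% → Harborview
Critical: County General 2/6 = 33.3%, Harborview 42/111 = 37.8% → Harborview
Moderate: County General 11/23 = 47.8%, Harborview 31/54 = 57.4% → Harborview
Severe: County General 19/44 = 43.2%, Harborview 19/35 = 54.3% → Harborview
Overall: County General 72/142 = 50.7%, Harborview 99/210 = 47.1% → County General
Harborview wins each case group but County General wins overall — the comparison reverses. Harborview's patients skew toward critical, which has a lower base rate.

No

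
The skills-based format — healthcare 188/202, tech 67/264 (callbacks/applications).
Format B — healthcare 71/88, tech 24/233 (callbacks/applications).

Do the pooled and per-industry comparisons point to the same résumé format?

Yes

Healthcare: the skills-based format 188/202 = 93.1%, Format B 71/88 = 80.7% → the skills-based format
Tech: the skills-based format 67/264 = 25.4%, Format B 24/233 = 10.3% → the skills-based format
Overall: the skills-based format 255/466 = 54.7%, Format B 95/321 = 29.6% → the skills-based format
The skills-based format wins overall and in every industry group — no reversal.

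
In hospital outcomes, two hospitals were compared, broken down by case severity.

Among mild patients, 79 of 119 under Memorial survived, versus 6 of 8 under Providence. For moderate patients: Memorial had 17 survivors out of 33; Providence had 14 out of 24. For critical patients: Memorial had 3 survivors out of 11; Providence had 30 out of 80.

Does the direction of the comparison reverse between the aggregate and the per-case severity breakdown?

Mild: Memorial 79/119 = 66.4%, Providence 6/8 = 75.0% → Providence
Moderate: Memorial 17/33 = 51.5%, Providence 14/24 = 58.3% → Providence
Critical: Memorial 3/11 = 27.3%, Providence 30/80 = 37.5% → Providence
Overall: Memorial 99/163 = 60.7%, Providence 50/112 = 44.6% → Memorial
Providence wins each case group but Memorial wins overall — the comparison reverses. Providence's patients skew toward critical, which has a lower base rate.

Yes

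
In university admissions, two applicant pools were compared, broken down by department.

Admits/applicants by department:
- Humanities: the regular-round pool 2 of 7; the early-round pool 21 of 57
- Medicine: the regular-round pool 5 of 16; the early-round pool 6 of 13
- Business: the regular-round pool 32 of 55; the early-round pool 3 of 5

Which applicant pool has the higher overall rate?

the regular-round pool

Humanities: the regular-round pool 2/7 = 28.6%, the early-round pool 21/57 = 36.8% → the early-round pool
Medicine: the regular-round pool 5/16 = 31.2%, the early-round pool 6/13 = 46.2% → the early-round pool
Business: the regular-round pool 32/55 = 58.2%, the early-round pool 3/5 = 60.0% → the early-round pool
Overall: the regular-round pool 39/78 = 50.0%, the early-round pool 30/75 = 40.0% → the regular-round pool
(The early-round pool wins every department group but the regular-round pool wins overall — the early-round pool's applicants skew toward the low-rate Humanities group.)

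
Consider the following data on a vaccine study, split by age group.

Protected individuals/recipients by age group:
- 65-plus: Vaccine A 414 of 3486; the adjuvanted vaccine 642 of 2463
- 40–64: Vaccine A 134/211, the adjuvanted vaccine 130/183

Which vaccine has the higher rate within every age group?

the adjuvanted vaccine

65-plus: Vaccine A 414/3486 = 11.9%, the adjuvanted vaccine 642/2463 = 26.1% → the adjuvanted vaccine
40–64: Vaccine A 134/211 = 63.5%, the adjuvanted vaccine 130/183 = 71.0% → the adjuvanted vaccine
The adjuvanted vaccine has the higher rate in both groups.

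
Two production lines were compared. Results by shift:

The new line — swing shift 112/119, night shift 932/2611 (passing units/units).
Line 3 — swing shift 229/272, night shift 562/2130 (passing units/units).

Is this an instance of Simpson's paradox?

No

Swing shift: the new line 112/119 = 94.1%, Line 3 229/272 = 84.2% → the new line
Night shift: the new line 932/2611 = 35.7%, Line 3 562/2130 = 26.4% → the new line
Overall: the new line 1044/2730 = 38.2%, Line 3 791/2402 = 32.9% → the new line
The new line wins overall and in every shift group — no reversal.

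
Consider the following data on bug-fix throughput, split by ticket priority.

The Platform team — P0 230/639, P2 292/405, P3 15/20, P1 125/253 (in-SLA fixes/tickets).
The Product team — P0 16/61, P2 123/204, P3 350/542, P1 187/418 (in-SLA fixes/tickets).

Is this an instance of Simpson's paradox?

P0: the Platform team 230/639 = 36.0%, the Product team 16/61 = 26.2% → the Platform team
P2: the Platform team 292/405 = 72.1%, the Product team 123/204 = 60.3% → the Platform team
P3: the Platform team 15/20 = 75.0%, the Product team 350/542 = 64.6% → the Platform team
P1: the Platform team 125/253 = 49.4%, the Product team 187/418 = 44.7% → the Platform team
Overall: the Platform team 662/1317 = 50.3%, the Product team 676/1225 = 55.2% → the Product team
The Platform team wins each ticket group but the Product team wins overall — the comparison reverses. The Platform team's tickets skew toward P0, which has a lower base rate.

Yes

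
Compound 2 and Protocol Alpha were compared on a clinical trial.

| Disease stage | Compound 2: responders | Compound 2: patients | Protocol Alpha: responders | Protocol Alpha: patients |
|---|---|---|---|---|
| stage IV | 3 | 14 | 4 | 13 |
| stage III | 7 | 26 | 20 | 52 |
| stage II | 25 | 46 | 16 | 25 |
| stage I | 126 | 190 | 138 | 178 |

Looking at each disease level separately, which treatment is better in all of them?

Protocol Alpha

Stage IV: Compound 2 3/14 = 21.4%, Protocol Alpha 4/13 = 30.8% → Protocol Alpha
Stage III: Compound 2 7/26 = 26.9%, Protocol Alpha 20/52 = 38.5% → Protocol Alpha
Stage II: Compound 2 25/46 = 54.3%, Protocol Alpha 16/25 = 64.0% → Protocol Alpha
Stage I: Compound 2 126/190 = 66.3%, Protocol Alpha 138/178 = 77.5% → Protocol Alpha
Protocol Alpha has the higher rate in all 4 groups.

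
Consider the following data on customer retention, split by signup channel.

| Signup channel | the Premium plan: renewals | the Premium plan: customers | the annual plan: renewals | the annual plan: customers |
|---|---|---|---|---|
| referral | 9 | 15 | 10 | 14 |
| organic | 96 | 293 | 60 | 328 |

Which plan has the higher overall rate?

Referral: the Premium plan 9/15 = 60.0%, the annual plan 10/14 = 71.4% → the annual plan
Organic: the Premium plan 96/293 = 32.8%, the annual plan 60/328 = 18.3% → the Premium plan
Overall: the Premium plan 105/308 = 34.1%, the annual plan 70/342 = 20.5% → the Premium plan
(Neither sweeps every signup group, but the Premium plan has the higher pooled rate.)

the Premium plan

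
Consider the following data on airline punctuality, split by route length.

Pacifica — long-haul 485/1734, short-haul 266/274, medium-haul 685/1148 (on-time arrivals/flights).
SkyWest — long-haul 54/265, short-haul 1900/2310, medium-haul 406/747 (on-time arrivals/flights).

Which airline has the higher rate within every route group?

Long-haul: Pacifica 485/1734 = 28.0%, SkyWest 54/265 = 20.4% → Pacifica
Short-haul: Pacifica 266/274 = 97.1%, SkyWest 1900/2310 = 82.3% → Pacifica
Medium-haul: Pacifica 685/1148 = 59.7%, SkyWest 406/747 = 54.4% → Pacifica
Pacifica has the higher rate in all 3 groups.

Pacifica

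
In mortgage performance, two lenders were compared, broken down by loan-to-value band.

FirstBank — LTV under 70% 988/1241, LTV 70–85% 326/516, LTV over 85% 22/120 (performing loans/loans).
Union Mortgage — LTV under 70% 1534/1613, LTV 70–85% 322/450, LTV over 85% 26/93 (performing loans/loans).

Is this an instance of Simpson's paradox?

LTV under 70%: FirstBank 988/1241 = 79.6%, Union Mortgage 1534/1613 = 95.1% → Union Mortgage
LTV 70–85%: FirstBank 326/516 = 63.2%, Union Mortgage 322/450 = 71.6% → Union Mortgage
LTV over 85%: FirstBank 22/120 = 18.3%, Union Mortgage 26/93 = 28.0% → Union Mortgage
Overall: FirstBank 1336/1877 = 71.2%, Union Mortgage 1882/2156 = 87.3% → Union Mortgage
Union Mortgage wins overall and in every loan-to-value group — no reversal.

No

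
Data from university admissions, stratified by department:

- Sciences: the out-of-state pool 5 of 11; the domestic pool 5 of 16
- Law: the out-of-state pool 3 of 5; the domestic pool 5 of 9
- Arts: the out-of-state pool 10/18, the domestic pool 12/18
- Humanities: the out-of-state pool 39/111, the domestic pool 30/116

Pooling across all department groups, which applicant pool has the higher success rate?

Sciences: the out-of-state pool 5/11 = 45.5%, the domestic pool 5/16 = 31.2% → the out-of-state pool
Law: the out-of-state pool 3/5 = 60.0%, the domestic pool 5/9 = 55.6% → the out-of-state pool
Arts: the out-of-state pool 10/18 = 55.6%, the domestic pool 12/18 = 66.7% → the domestic pool
Humanities: the out-of-state pool 39/111 = 35.1%, the domestic pool 30/116 = 25.9% → the out-of-state pool
Overall: the out-of-state pool 57/145 = 39.3%, the domestic pool 52/159 = 32.7% → the out-of-state pool
(Neither sweeps every department group, but the out-of-state pool has the higher pooled rate.)

the out-of-state pool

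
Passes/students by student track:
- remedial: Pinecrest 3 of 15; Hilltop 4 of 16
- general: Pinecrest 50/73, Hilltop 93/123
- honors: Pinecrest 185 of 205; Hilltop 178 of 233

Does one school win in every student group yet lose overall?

No

Remedial: Pinecrest 3/15 = 20.0%, Hilltop 4/16 = 25.0% → Hilltop
General: Pinecrest 50/73 = 68.5%, Hilltop 93/123 = 75.6% → Hilltop
Honors: Pinecrest 185/205 = 90.2%, Hilltop 178/233 = 76.4% → Pinecrest
Overall: Pinecrest 238/293 = 81.2%, Hilltop 275/372 = 73.9% → Pinecrest
Neither sweeps: Pinecrest wins 1 of 3 groups, Hilltop wins 2. Pinecrest wins overall but not every group — no Simpson reversal.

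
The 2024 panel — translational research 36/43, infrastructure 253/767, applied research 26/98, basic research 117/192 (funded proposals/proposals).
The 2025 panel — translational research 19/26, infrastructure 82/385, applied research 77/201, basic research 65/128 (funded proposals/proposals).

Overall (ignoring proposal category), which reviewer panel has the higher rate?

the 2024 panel

Translational research: the 2024 panel 36/43 = 83.7%, the 2025 panel 19/26 = 73.1% → the 2024 panel
Infrastructure: the 2024 panel 253/767 = 33.0%, the 2025 panel 82/385 = 21.3% → the 2024 panel
Applied research: the 2024 panel 26/98 = 26.5%, the 2025 panel 77/201 = 38.3% → the 2025 panel
Basic research: the 2024 panel 117/192 = 60.9%, the 2025 panel 65/128 = 50.8% → the 2024 panel
Overall: the 2024 panel 432/1100 = 39.3%, the 2025 panel 243/740 = 32.8% → the 2024 panel
(Neither sweeps every proposal group, but the 2024 panel has the higher pooled rate.)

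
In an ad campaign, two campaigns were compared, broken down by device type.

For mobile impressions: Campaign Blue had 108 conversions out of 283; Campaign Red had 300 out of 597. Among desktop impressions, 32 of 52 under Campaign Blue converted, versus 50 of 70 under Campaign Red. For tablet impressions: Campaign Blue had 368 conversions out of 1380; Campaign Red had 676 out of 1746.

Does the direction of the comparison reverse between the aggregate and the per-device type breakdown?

Mobile: Campaign Blue 108/283 = 38.2%, Campaign Red 300/597 = 50.3% → Campaign Red
Desktop: Campaign Blue 32/52 = 61.5%, Campaign Red 50/70 = 71.4% → Campaign Red
Tablet: Campaign Blue 368/1380 = 26.7%, Campaign Red 676/1746 = 38.7% → Campaign Red
Overall: Campaign Blue 508/1715 = 29.6%, Campaign Red 1026/2413 = 42.5% → Campaign Red
Campaign Red wins overall and in every device group — no reversal.

No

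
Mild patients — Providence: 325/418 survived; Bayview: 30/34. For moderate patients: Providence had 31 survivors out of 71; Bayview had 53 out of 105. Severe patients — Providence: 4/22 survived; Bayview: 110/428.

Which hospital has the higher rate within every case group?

Mild: Providence 325/418 = 77.8%, Bayview 30/34 = 88.2% → Bayview
Moderate: Providence 31/71 = 43.7%, Bayview 53/105 = 50.5% → Bayview
Severe: Providence 4/22 = 18.2%, Bayview 110/428 = 25.7% → Bayview
Bayview has the higher rate in all 3 groups.

Bayview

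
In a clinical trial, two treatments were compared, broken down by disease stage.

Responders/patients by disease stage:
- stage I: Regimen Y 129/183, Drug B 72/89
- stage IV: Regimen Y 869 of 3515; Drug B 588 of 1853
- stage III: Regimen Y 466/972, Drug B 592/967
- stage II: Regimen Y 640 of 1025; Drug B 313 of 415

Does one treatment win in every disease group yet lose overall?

Stage I: Regimen Y 129/183 = 70.5%, Drug B 72/89 = 80.9% → Drug B
Stage IV: Regimen Y 869/3515 = 24.7%, Drug B 588/1853 = 31.7% → Drug B
Stage III: Regimen Y 466/972 = 47.9%, Drug B 592/967 = 61.2% → Drug B
Stage II: Regimen Y 640/1025 = 62.4%, Drug B 313/415 = 75.4% → Drug B
Overall: Regimen Y 2104/5695 = 36.9%, Drug B 1565/3324 = 47.1% → Drug B
Drug B wins overall and in every disease group — no reversal.

No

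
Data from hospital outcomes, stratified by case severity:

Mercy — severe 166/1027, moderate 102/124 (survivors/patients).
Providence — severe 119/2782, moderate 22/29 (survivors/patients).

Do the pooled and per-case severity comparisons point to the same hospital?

Severe: Mercy 166/1027 = 16.2%, Providence 119/2782 = 4.3% → Mercy
Moderate: Mercy 102/124 = 82.3%, Providence 22/29 = 75.9% → Mercy
Overall: Mercy 268/1151 = 23.3%, Providence 141/2811 = 5.0% → Mercy
Mercy wins overall and in every case group — no reversal.

Yes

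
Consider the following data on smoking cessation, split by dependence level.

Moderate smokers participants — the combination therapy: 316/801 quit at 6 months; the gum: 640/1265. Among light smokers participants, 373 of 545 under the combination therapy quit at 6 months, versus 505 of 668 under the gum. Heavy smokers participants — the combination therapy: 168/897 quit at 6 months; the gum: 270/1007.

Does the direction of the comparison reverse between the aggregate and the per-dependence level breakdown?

No

Moderate smokers: the combination therapy 316/801 = 39.5%, the gum 640/1265 = 50.6% → the gum
Light smokers: the combination therapy 373/545 = 68.4%, the gum 505/668 = 75.6% → the gum
Heavy smokers: the combination therapy 168/897 = 18.7%, the gum 270/1007 = 26.8% → the gum
Overall: the combination therapy 857/2243 = 38.2%, the gum 1415/2940 = 48.1% → the gum
The gum wins overall and in every dependence group — no reversal.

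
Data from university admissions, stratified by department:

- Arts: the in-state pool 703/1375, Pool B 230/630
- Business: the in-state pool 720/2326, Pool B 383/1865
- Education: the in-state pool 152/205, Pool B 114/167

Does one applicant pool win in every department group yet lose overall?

Arts: the in-state pool 703/1375 = 51.1%, Pool B 230/630 = 36.5% → the in-state pool
Business: the in-state pool 720/2326 = 31.0%, Pool B 383/1865 = 20.5% → the in-state pool
Education: the in-state pool 152/205 = 74.1%, Pool B 114/167 = 68.3% → the in-state pool
Overall: the in-state pool 1575/3906 = 40.3%, Pool B 727/2662 = 27.3% → the in-state pool
The in-state pool wins overall and in every department group — no reversal.

No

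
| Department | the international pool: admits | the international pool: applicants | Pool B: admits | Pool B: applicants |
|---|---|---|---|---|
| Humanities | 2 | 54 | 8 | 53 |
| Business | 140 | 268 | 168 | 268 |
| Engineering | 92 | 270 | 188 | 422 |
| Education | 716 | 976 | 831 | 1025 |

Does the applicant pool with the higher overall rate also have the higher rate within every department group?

Yes

Humanities: the international pool 2/54 = 3.7%, Pool B 8/53 = 15.1% → Pool B
Business: the international pool 140/268 = 52.2%, Pool B 168/268 = 62.7% → Pool B
Engineering: the international pool 92/270 = 34.1%, Pool B 188/422 = 44.5% → Pool B
Education: the international pool 716/976 = 73.4%, Pool B 831/1025 = 81.1% → Pool B
Overall: the international pool 950/1568 = 60.6%, Pool B 1195/1768 = 67.6% → Pool B
Pool B wins overall and in every department group — no reversal.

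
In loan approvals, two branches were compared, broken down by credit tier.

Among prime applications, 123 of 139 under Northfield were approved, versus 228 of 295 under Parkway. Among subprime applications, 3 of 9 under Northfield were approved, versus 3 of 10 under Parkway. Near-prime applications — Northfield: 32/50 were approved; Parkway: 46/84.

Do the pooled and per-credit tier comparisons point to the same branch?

Prime: Northfield 123/139 = 88.5%, Parkway 228/295 = 77.3% → Northfield
Subprime: Northfield 3/9 = 33.3%, Parkway 3/10 = 30.0% → Northfield
Near-prime: Northfield 32/50 = 64.0%, Parkway 46/84 = 54.8% → Northfield
Overall: Northfield 158/198 = 79.8%, Parkway 277/389 = 71.2% → Northfield
Northfield wins overall and in every credit group — no reversal.

Yes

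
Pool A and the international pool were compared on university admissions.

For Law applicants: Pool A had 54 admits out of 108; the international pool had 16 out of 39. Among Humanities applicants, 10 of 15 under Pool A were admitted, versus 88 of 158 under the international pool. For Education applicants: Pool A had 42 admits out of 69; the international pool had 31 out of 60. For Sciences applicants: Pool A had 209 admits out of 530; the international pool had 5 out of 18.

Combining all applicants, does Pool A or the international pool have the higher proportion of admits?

Law: Pool A 54/108 = 50.0%, the international pool 16/39 = 41.0% → Pool A
Humanities: Pool A 10/15 = 66.7%, the international pool 88/158 = 55.7% → Pool A
Education: Pool A 42/69 = 60.9%, the international pool 31/60 = 51.7% → Pool A
Sciences: Pool A 209/530 = 39.4%, the international pool 5/18 = 27.8% → Pool A
Overall: Pool A 315/722 = 43.6%, the international pool 140/275 = 50.9% → the international pool
(Pool A wins every department group but the international pool wins overall — Pool A's applicants skew toward the low-rate Sciences group.)

the international pool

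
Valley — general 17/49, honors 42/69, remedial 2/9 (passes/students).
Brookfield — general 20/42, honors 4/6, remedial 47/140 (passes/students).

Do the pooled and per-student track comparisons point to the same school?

No

General: Valley 17/49 = 34.7%, Brookfield 20/42 = 47.6% → Brookfield
Honors: Valley 42/69 = 60.9%, Brookfield 4/6 = 66.7% → Brookfield
Remedial: Valley 2/9 = 22.2%, Brookfield 47/140 = 33.6% → Brookfield
Overall: Valley 61/127 = 48.0%, Brookfield 71/188 = 37.8% → Valley
Brookfield wins each student group but Valley wins overall — the comparison reverses. Brookfield's students skew toward remedial, which has a lower base rate.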